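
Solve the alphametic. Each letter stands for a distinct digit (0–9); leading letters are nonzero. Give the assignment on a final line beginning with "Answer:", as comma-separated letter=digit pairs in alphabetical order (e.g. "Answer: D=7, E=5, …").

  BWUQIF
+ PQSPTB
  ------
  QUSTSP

Step 1. [col 1: F + B ≡ P (mod 10)] no forcing yet in column 1 (carry-in 0); F=2 is free and consistent — try it, so F=2.
Step 2. [col 1: F + B ≡ P (mod 10)] no forcing yet in column 1 (carry-in 0); P=5 is free and consistent — try it ⇒ P=5.
Step 3. [col 1: F + B ≡ P (mod 10)] from column 1 (F=2, P=5, carry-in 0, digits 2,5 already taken and all letters distinct): B must equal 3. So B=3.
Step 4. [col 2: I + T ≡ S (mod 10)] S=1 is one option consistent with column 2 (I + T ≡ S (mod 10), carry-in 0) — take it, so S=1.
Step 5. [col 2: I + T ≡ S (mod 10)] I=7 is one option consistent with column 2 (I + T ≡ S (mod 10), carry-in 0) — take it. So I=7.
Step 6. [col 2: I + T ≡ S (mod 10)] column 2 reads I+T+carry(0)=S with I=7, S=1; with digits 1,2,3,5,7 already taken and all letters distinct, the only value for T is 4. So T=4.
Step 7. [col 3: Q + P ≡ T (mod 10)] column 3: given P=5, T=4, carry-in 1, and digits 1,2,3,4,5,7 already taken and all letters distinct, Q+P≡T (mod 10) forces Q=8 ⇒ Q=8.
Step 8. [col 4: U + S ≡ S (mod 10)] in column 4 we have U+S≡S with carry-in 1; given S=1 and digits 1,2,3,4,5,7,8 already taken and all letters distinct, that pins U to 9. So U=9.
Step 9. [col 5: W + Q ≡ U (mod 10)] in column 5 we have W+Q≡U with carry-in 1; given Q=8, U=9 and digits 1,2,3,4,5,7,8,9 already taken and all letters distinct, that pins W to 0. So W=0.

Answer: B=3, F=2, I=7, P=5, Q=8, S=1, T=4, U=9, W=0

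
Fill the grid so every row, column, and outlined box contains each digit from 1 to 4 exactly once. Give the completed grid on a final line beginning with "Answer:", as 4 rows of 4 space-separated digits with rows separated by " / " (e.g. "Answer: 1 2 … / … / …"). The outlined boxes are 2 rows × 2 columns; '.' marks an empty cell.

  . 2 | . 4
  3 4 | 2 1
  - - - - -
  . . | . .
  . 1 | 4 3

Step 1. [r4c1∈{2}] r4c1 is down to just 2, so r4c1=2.
Step 2. [r1c1∈{1}] nothing but 1 survives at r1c1. So r1c1=1.
Step 3. [r1c3∈{3}] only 3 remains possible at r1c3, so r1c3=3.
Step 4. [r3c1∈{4}] r3c1 has the single candidate 4 ⇒ r3c1=4.
Step 5. [r3c4∈{2}] only 2 remains possible at r3c4. So r3c4=2.
Step 6. [r3c3∈{1}] r3c3 has the single candidate 1 ⇒ r3c3=1.
Step 7. [r3c2∈{3}] r3c2's peers cover all but 3 ⇒ r3c2=3.

Answer: 1 2 3 4 / 3 4 2 1 / 4 3 1 2 / 2 1 4 3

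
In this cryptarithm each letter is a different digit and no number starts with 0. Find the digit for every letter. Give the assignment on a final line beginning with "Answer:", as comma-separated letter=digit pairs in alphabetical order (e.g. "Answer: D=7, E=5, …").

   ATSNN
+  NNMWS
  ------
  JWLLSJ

Step 1. [col 1: N + S ≡ J (mod 10)] no forcing yet in column 1 (carry-in 0); N=7 is free and consistent — try it. So N=7.
Step 2. [col 1: N + S ≡ J (mod 10)] J=1 is one option consistent with column 1 (N + S ≡ J (mod 10), carry-in 0) — take it. So J=1.
Step 3. [col 1: N + S ≡ J (mod 10)] column 1 reads N+S+carry(0)=J with N=7, J=1; with digits 1,7 already taken and all letters distinct, the only value for S is 4. So S=4.
Step 4. [col 2: N + W ≡ S (mod 10)] in column 2 we have N+W≡S with carry-in 1; given N=7, S=4 and digits 1,4,7 already taken and all letters distinct, that pins W to 6 ⇒ W=6.
Step 5. [col 3: S + M ≡ L (mod 10)] no forcing yet in column 3 (carry-in 1); M=5 is free and consistent — try it ⇒ M=5.
Step 6. [col 3: S + M ≡ L (mod 10)] from column 3 (S=4, M=5, carry-in 1, digits 1,4,5,6,7 already taken and all letters distinct): L must equal 0, so L=0.
Step 7. [col 4: T + N ≡ L (mod 10)] in column 4 we have T+N≡L with carry-in 1; given N=7, L=0 and digits 0,1,4,5,6,7 already taken and all letters distinct, that pins T to 2 ⇒ T=2.
Step 8. [col 5: A + N ≡ W (mod 10)] from column 5 (N=7, W=6, carry-in 1, digits 0,1,2,4,5,6,7 already taken and all letters distinct): A must equal 8. So A=8.

Answer: A=8, J=1, L=0, M=5, N=7, S=4, T=2, W=6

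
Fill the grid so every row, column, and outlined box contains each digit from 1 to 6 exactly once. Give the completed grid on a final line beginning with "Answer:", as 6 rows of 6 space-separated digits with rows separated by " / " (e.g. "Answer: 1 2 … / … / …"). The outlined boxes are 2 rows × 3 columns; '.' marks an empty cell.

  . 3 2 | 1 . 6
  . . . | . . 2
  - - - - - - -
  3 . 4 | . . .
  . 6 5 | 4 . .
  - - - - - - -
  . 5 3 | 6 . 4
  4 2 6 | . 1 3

Step 1. [r3c6∈{1,5}] r3c6 is the only open cell in col 6 admitting 5. So r3c6=5.
Step 2. [r5c1∈{1}] only 1 remains possible at r5c1. So r5c1=1.
Step 3. [r5c5∈{2}] only 2 remains possible at r5c5, so r5c5=2.
Step 4. [r1c1∈{5}] r1c1's peers cover all but 5. So r1c1=5.
Step 5. [r2c5∈{3,4,5}] r2c5 is the only open cell in col 5 admitting 5 ⇒ r2c5=5.
Step 6. [r3c2∈{1}] r3c2's peers cover all but 1. So r3c2=1.
Step 7. [r2c4∈{3}] nothing but 3 survives at r2c4, so r2c4=3.
Step 8. [r4c5∈{3}] r4c5's peers cover all but 3. So r4c5=3.
Step 9. [r4c1∈{2}] r4c1's peers cover all but 2. So r4c1=2.
Step 10. [r2c1∈{6}] nothing but 6 survives at r2c1 ⇒ r2c1=6.
Step 11. [r3c4∈{2}] r3c4 is down to just 2. So r3c4=2.
Step 12. [r3c5∈{6}] only 6 remains possible at r3c5, so r3c5=6.
Step 13. [r2c2∈{4}] r2c2's peers cover all but 4 ⇒ r2c2=4.
Step 14. [r6c4∈{5}] nothing but 5 survives at r6c4 ⇒ r6c4=5.
Step 15. [r1c5∈{4}] r1c5 is down to just 4, so r1c5=4.
Step 16. [r2c3∈{1}] r2c3 is down to just 1 ⇒ r2c3=1.
Step 17. [r4c6∈{1}] r4c6 is down to just 1. So r4c6=1.

Answer: 5 3 2 1 4 6 / 6 4 1 3 5 2 / 3 1 4 2 6 5 / 2 6 5 4 3 1 / 1 5 3 6 2 4 / 4 2 6 5 1 3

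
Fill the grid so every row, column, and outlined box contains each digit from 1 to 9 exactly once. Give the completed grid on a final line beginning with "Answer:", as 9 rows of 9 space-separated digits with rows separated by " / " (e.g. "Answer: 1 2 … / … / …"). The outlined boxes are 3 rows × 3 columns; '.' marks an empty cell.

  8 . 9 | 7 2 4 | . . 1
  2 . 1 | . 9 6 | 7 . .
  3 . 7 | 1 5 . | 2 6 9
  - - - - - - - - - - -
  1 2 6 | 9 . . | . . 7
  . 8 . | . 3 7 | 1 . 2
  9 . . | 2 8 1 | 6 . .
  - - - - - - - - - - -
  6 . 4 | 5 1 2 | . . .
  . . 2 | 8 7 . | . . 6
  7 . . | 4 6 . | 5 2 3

Step 1. [r5c3∈{5}] r5c3 has the single candidate 5 ⇒ r5c3=5.
Step 2. [r7c2∈{3,9}] in row 7, 3 fits only at r7c2. So r7c2=3.
Step 3. [r5c8∈{4,9}] 9 has one home in row 5: r5c8 ⇒ r5c8=9.
Step 4. [r7c9∈{8}] r7c9 is down to just 8 ⇒ r7c9=8.
Step 5. [r2c8∈{3,4,5,8}] 8 has one home in row 2: r2c8 ⇒ r2c8=8.
Step 6. [r2c9∈{4,5}] box 3 places 4 nowhere but r2c9 ⇒ r2c9=4.
Step 7. [r1c8∈{3,5}] 5 has one home in box 3: r1c8 ⇒ r1c8=5.
Step 8. [r9c2∈{1,9}] r9c2 is the only open cell in row 9 admitting 1 ⇒ r9c2=1.
Step 9. [r8c2∈{5,9}] col 2 places 9 nowhere but r8c2, so r8c2=9.
Step 10. [r4c5∈{4}] r4c5 is down to just 4, so r4c5=4.
Step 11. [r6c8∈{3,4}] across box 6, 4 lands solely at r6c8, so r6c8=4.
Step 12. [r4c7∈{3,8}] 8 has one home in row 4: r4c7, so r4c7=8.
Step 13. [r3c6∈{8}] r3c6 has the single candidate 8 ⇒ r3c6=8.
Step 14. [r7c8∈{7}] r7c8 is down to just 7 ⇒ r7c8=7.
Step 15. [r9c6∈{9}] r9c6 is down to just 9, so r9c6=9.
Step 16. [r2c4∈{3}] nothing but 3 survives at r2c4 ⇒ r2c4=3.
Step 17. [r8c1∈{5}] only 5 remains possible at r8c1, so r8c1=5.
Step 18. [r6c2∈{7}] only 7 remains possible at r6c2 ⇒ r6c2=7.
Step 19. [r4c6∈{5}] nothing but 5 survives at r4c6, so r4c6=5.
Step 20. [r4c8∈{3}] nothing but 3 survives at r4c8 ⇒ r4c8=3.
Step 21. [r7c7∈{9}] r7c7's peers cover all but 9. So r7c7=9.
Step 22. [r5c1∈{4}] r5c1 is down to just 4. So r5c1=4.
Step 23. [r8c6∈{3}] r8c6 has the single candidate 3 ⇒ r8c6=3.
Step 24. [r8c8∈{1}] r8c8 has the single candidate 1 ⇒ r8c8=1.
Step 25. [r1c2∈{6}] r1c2's peers cover all but 6, so r1c2=6.
Step 26. [r1c7∈{3}] r1c7 is down to just 3, so r1c7=3.
Step 27. [r6c9∈{5}] only 5 remains possible at r6c9. So r6c9=5.
Step 28. [r6c3∈{3}] only 3 remains possible at r6c3, so r6c3=3.
Step 29. [r8c7∈{4}] r8c7 is down to just 4 ⇒ r8c7=4.
Step 30. [r9c3∈{8}] r9c3's peers cover all but 8 ⇒ r9c3=8.
Step 31. [r2c2∈{5}] only 5 remains possible at r2c2 ⇒ r2c2=5.
Step 32. [r3c2∈{4}] nothing but 4 survives at r3c2. So r3c2=4.
Step 33. [r5c4∈{6}] r5c4 is down to just 6, so r5c4=6.

Answer: 8 6 9 7 2 4 3 5 1 / 2 5 1 3 9 6 7 8 4 / 3 4 7 1 5 8 2 6 9 / 1 2 6 9 4 5 8 3 7 / 4 8 5 6 3 7 1 9 2 / 9 7 3 2 8 1 6 4 5 / 6 3 4 5 1 2 9 7 8 / 5 9 2 8 7 3 4 1 6 / 7 1 8 4 6 9 5 2 3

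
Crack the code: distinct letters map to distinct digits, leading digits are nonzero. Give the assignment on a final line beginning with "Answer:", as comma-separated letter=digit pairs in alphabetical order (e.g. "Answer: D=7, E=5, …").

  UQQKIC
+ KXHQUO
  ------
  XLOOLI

Step 1. [col 1: C + O ≡ I (mod 10)] column 1 (C + O ≡ I (mod 10), carry-in 0) doesn't pin I yet; pick I=6 and continue. So I=6.
Step 2. [col 1: C + O ≡ I (mod 10)] C=9 is one option consistent with column 1 (C + O ≡ I (mod 10), carry-in 0) — take it ⇒ C=9.
Step 3. [col 1: C + O ≡ I (mod 10)] column 1: given C=9, I=6, carry-in 0, and digits 6,9 already taken and all letters distinct, C+O≡I (mod 10) forces O=7, so O=7.
Step 4. [col 2: I + U ≡ L (mod 10)] no forcing yet in column 2 (carry-in 1); U=3 is free and consistent — try it, so U=3.
Step 5. [col 2: I + U ≡ L (mod 10)] column 2 reads I+U+carry(1)=L with I=6, U=3; with digits 3,6,7,9 already taken and all letters distinct, the only value for L is 0. So L=0.
Step 6. [col 3: K + Q ≡ O (mod 10)] several values work for Q in column 3 (K + Q ≡ O (mod 10), carry-in 1); try Q=2 ⇒ Q=2.
Step 7. [col 3: K + Q ≡ O (mod 10)] column 3 reads K+Q+carry(1)=O with Q=2, O=7; with digits 0,2,3,6,7,9 already taken and all letters distinct, the only value for K is 4. So K=4.
Step 8. [col 4: Q + H ≡ O (mod 10)] from column 4 (Q=2, O=7, carry-in 0, digits 0,2,3,4,6,7,9 already taken and all letters distinct): H must equal 5, so H=5.
Step 9. [col 5: Q + X ≡ L (mod 10)] column 5 reads Q+X+carry(0)=L with Q=2, L=0; with digits 0,2,3,4,5,6,7,9 already taken and all letters distinct, the only value for X is 8 ⇒ X=8.

Answer: C=9, H=5, I=6, K=4, L=0, O=7, Q=2, U=3, X=8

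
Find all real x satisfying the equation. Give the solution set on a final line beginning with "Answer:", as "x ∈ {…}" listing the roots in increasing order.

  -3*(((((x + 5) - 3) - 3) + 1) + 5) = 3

Step 1. [-3*(((((x + 5) - 3) - 3) + 1) + 5) = 3] -3·(inner) — divide through by -3 ⇒ div: ((((x + 5) - 3) - 3) + 1) + 5 = -1.
Step 2. [((((x + 5) - 3) - 3) + 1) + 5 = -1] subtract 5: x sits inside (… + 5). So sub: (((x + 5) - 3) - 3) + 1 = -6.
Step 3. [(((x + 5) - 3) - 3) + 1 = -6] subtract 1: x sits inside (… + 1), so sub: ((x + 5) - 3) - 3 = -7.
Step 4. [((x + 5) - 3) - 3 = -7] the outer -3 inverts by adding 3, so sub: (x + 5) - 3 = -4.
Step 5. [(x + 5) - 3 = -4] 3 comes off first (add 3) ⇒ sub: x + 5 = -1.
Step 6. [x + 5 = -1] +5 is outermost — subtract 5 both sides ⇒ sub: x = -6.

Answer: x ∈ {-6}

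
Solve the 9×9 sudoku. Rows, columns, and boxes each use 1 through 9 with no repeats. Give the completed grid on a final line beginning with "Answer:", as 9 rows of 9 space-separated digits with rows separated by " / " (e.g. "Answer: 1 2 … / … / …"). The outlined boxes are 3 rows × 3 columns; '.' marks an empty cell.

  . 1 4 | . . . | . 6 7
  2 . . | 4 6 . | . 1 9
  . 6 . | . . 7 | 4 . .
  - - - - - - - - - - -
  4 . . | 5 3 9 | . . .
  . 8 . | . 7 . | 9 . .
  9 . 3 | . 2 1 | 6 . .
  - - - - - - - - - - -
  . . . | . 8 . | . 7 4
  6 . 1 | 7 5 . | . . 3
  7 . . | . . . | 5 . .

Step 1. [r9c3∈{2,8,9}] r9c3 is the only open cell in box 7 admitting 8. So r9c3=8.
Step 2. [r4c7∈{1,2,7,8}] across col 7, 7 lands solely at r4c7 ⇒ r4c7=7.
Step 3. [r4c2∈{2}] r4c2 is down to just 2. So r4c2=2.
Step 4. [r9c5∈{1,4,9}] 4 has one home in col 5: r9c5. So r9c5=4.
Step 5. [r8c6∈{2}] r8c6 is down to just 2 ⇒ r8c6=2.
Step 6. [r4c8∈{8}] nothing but 8 survives at r4c8 ⇒ r4c8=8.
Step 7. [r3c9∈{2,5,8}] across col 9, 8 lands solely at r3c9. So r3c9=8.
Step 8. [r3c8∈{2,3,5}] in box 3, 5 fits only at r3c8 ⇒ r3c8=5.
Step 9. [r3c1∈{3}] r3c1 is down to just 3. So r3c1=3.
Step 10. [r7c1∈{5}] only 5 remains possible at r7c1, so r7c1=5.
Step 11. [r5c4∈{6}] r5c4's peers cover all but 6 ⇒ r5c4=6.
Step 12. [r2c6∈{3,5,8}] 8 has one home in row 2: r2c6. So r2c6=8.
Step 13. [r1c7∈{2,3}] r1c7 is the only open cell in box 3 admitting 2. So r1c7=2.
Step 14. [r9c9∈{1,2,6}] col 9 places 6 nowhere but r9c9 ⇒ r9c9=6.
Step 15. [r9c6∈{3}] nothing but 3 survives at r9c6. So r9c6=3.
Step 16. [r9c2∈{9}] r9c2's peers cover all but 9. So r9c2=9.
Step 17. [r5c9∈{1,2,5}] across col 9, 2 lands solely at r5c9. So r5c9=2.
Step 18. [r7c4∈{1,9}] r7c4 is the only open cell in row 7 admitting 9. So r7c4=9.
Step 19. [r2c3∈{5,7}] in col 3, 7 fits only at r2c3. So r2c3=7.
Step 20. [r3c5∈{1,9}] r3c5 is the only open cell in col 5 admitting 1. So r3c5=1.
Step 21. [r2c2∈{5}] r2c2 has the single candidate 5 ⇒ r2c2=5.
Step 22. [r6c8∈{4}] only 4 remains possible at r6c8, so r6c8=4.
Step 23. [r7c6∈{6}] r7c6 is down to just 6, so r7c6=6.
Step 24. [r9c8∈{2}] r9c8's peers cover all but 2 ⇒ r9c8=2.
Step 25. [r7c3∈{2}] r7c3 is down to just 2 ⇒ r7c3=2.
Step 26. [r5c8∈{3}] only 3 remains possible at r5c8, so r5c8=3.
Step 27. [r8c8∈{9}] r8c8's peers cover all but 9 ⇒ r8c8=9.
Step 28. [r3c3∈{9}] r3c3's peers cover all but 9 ⇒ r3c3=9.
Step 29. [r1c1∈{8}] r1c1 is down to just 8, so r1c1=8.
Step 30. [r2c7∈{3}] r2c7 is down to just 3 ⇒ r2c7=3.
Step 31. [r4c3∈{6}] r4c3 has the single candidate 6. So r4c3=6.
Step 32. [r6c4∈{8}] r6c4's peers cover all but 8. So r6c4=8.
Step 33. [r8c7∈{8}] r8c7's peers cover all but 8 ⇒ r8c7=8.
Step 34. [r1c6∈{5}] only 5 remains possible at r1c6, so r1c6=5.
Step 35. [r7c2∈{3}] nothing but 3 survives at r7c2 ⇒ r7c2=3.
Step 36. [r4c9∈{1}] r4c9's peers cover all but 1, so r4c9=1.
Step 37. [r1c5∈{9}] r1c5's peers cover all but 9. So r1c5=9.
Step 38. [r5c1∈{1}] r5c1's peers cover all but 1, so r5c1=1.
Step 39. [r1c4∈{3}] only 3 remains possible at r1c4, so r1c4=3.
Step 40. [r3c4∈{2}] nothing but 2 survives at r3c4 ⇒ r3c4=2.
Step 41. [r7c7∈{1}] nothing but 1 survives at r7c7 ⇒ r7c7=1.
Step 42. [r5c3∈{5}] nothing but 5 survives at r5c3 ⇒ r5c3=5.
Step 43. [r8c2∈{4}] r8c2's peers cover all but 4. So r8c2=4.
Step 44. [r9c4∈{1}] r9c4 has the single candidate 1. So r9c4=1.
Step 45. [r6c9∈{5}] only 5 remains possible at r6c9. So r6c9=5.
Step 46. [r5c6∈{4}] r5c6 has the single candidate 4 ⇒ r5c6=4.
Step 47. [r6c2∈{7}] r6c2's peers cover all but 7. So r6c2=7.

Answer: 8 1 4 3 9 5 2 6 7 / 2 5 7 4 6 8 3 1 9 / 3 6 9 2 1 7 4 5 8 / 4 2 6 5 3 9 7 8 1 / 1 8 5 6 7 4 9 3 2 / 9 7 3 8 2 1 6 4 5 / 5 3 2 9 8 6 1 7 4 / 6 4 1 7 5 2 8 9 3 / 7 9 8 1 4 3 5 2 6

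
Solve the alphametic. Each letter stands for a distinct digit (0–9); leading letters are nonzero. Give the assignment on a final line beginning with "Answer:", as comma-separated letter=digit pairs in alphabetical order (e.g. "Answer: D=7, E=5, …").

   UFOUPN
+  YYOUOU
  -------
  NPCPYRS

Step 1. [col 1: N + U ≡ S (mod 10)] N=1 is one option consistent with column 1 (N + U ≡ S (mod 10), carry-in 0) — take it, so N=1.
Step 2. [col 1: N + U ≡ S (mod 10)] no forcing yet in column 1 (carry-in 0); U=8 is free and consistent — try it, so U=8.
Step 3. [col 1: N + U ≡ S (mod 10)] from column 1 (N=1, U=8, carry-in 0, digits 1,8 already taken and all letters distinct): S must equal 9. So S=9.
Step 4. [col 2: P + O ≡ R (mod 10)] several values work for O in column 2 (P + O ≡ R (mod 10), carry-in 0); try O=2. So O=2.
Step 5. [col 2: P + O ≡ R (mod 10)] several values work for P in column 2 (P + O ≡ R (mod 10), carry-in 0); try P=5, so P=5.
Step 6. [col 2: P + O ≡ R (mod 10)] column 2: given P=5, O=2, carry-in 0, and digits 1,2,5,8,9 already taken and all letters distinct, P+O≡R (mod 10) forces R=7 ⇒ R=7.
Step 7. [col 3: U + U ≡ Y (mod 10)] from column 3 (U=8, carry-in 0, digits 1,2,5,7,8,9 already taken and all letters distinct): Y must equal 6 ⇒ Y=6.
Step 8. [col 5: F + Y ≡ C (mod 10)] from column 5 (Y=6, carry-in 0, digits 1,2,5,6,7,8,9 already taken and all letters distinct): C must equal 0 ⇒ C=0.
Step 9. [col 5: F + Y ≡ C (mod 10)] column 5: given Y=6, C=0, carry-in 0, and digits 0,1,2,5,6,7,8,9 already taken and all letters distinct, F+Y≡C (mod 10) forces F=4 ⇒ F=4.

Answer: C=0, F=4, N=1, O=2, P=5, R=7, S=9, U=8, Y=6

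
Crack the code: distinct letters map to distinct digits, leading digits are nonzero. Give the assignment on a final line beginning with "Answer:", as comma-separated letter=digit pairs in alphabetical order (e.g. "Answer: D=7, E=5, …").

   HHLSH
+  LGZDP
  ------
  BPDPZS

Step 1. [col 1: H + P ≡ S (mod 10)] P=4 is one option consistent with column 1 (H + P ≡ S (mod 10), carry-in 0) — take it ⇒ P=4.
Step 2. [B] adding two 5-digit numbers gives at most 5+1 digits, and here it does — B is that final carry and must be 1, so B=1.
Step 3. [col 1: H + P ≡ S (mod 10)] column 1 (H + P ≡ S (mod 10), carry-in 0) doesn't pin H yet; pick H=8 and continue ⇒ H=8.
Step 4. [col 1: H + P ≡ S (mod 10)] in column 1 we have H+P≡S with carry-in 0; given H=8, P=4 and digits 1,4,8 already taken and all letters distinct, that pins S to 2. So S=2.
Step 5. [col 2: S + D ≡ Z (mod 10)] Z=9 is one option consistent with column 2 (S + D ≡ Z (mod 10), carry-in 1) — take it, so Z=9.
Step 6. [col 2: S + D ≡ Z (mod 10)] column 2 reads S+D+carry(1)=Z with S=2, Z=9; with digits 1,2,4,8,9 already taken and all letters distinct, the only value for D is 6 ⇒ D=6.
Step 7. [col 3: L + Z ≡ P (mod 10)] in column 3 we have L+Z≡P with carry-in 0; given Z=9, P=4 and digits 1,2,4,6,8,9 already taken and all letters distinct, that pins L to 5 ⇒ L=5.
Step 8. [col 4: H + G ≡ D (mod 10)] from column 4 (H=8, D=6, carry-in 1, digits 1,2,4,5,6,8,9 already taken and all letters distinct): G must equal 7. So G=7.

Answer: B=1, D=6, G=7, H=8, L=5, P=4, S=2, Z=9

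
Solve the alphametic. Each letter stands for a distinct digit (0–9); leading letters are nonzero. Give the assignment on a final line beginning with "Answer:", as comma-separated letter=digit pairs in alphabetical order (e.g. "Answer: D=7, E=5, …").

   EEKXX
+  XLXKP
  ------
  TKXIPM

Step 1. [col 1: X + P ≡ M (mod 10)] column 1 (X + P ≡ M (mod 10), carry-in 0) doesn't pin M yet; pick M=3 and continue. So M=3.
Step 2. [col 1: X + P ≡ M (mod 10)] several values work for X in column 1 (X + P ≡ M (mod 10), carry-in 0); try X=5, so X=5.
Step 3. [col 1: X + P ≡ M (mod 10)] in column 1 we have X+P≡M with carry-in 0; given X=5, M=3 and digits 3,5 already taken and all letters distinct, that pins P to 8. So P=8.
Step 4. [T] the sum has 6 digits but both addends have 5; that extra leading digit T is the final carry, namely 1, so T=1.
Step 5. [col 2: X + K ≡ P (mod 10)] column 2: given X=5, P=8, carry-in 1, and digits 1,3,5,8 already taken and all letters distinct, X+K≡P (mod 10) forces K=2, so K=2.
Step 6. [col 3: K + X ≡ I (mod 10)] column 3: given K=2, X=5, carry-in 0, and digits 1,2,3,5,8 already taken and all letters distinct, K+X≡I (mod 10) forces I=7. So I=7.
Step 7. [col 4: E + L ≡ X (mod 10)] no forcing yet in column 4 (carry-in 0); E=6 is free and consistent — try it, so E=6.
Step 8. [col 4: E + L ≡ X (mod 10)] column 4 reads E+L+carry(0)=X with E=6, X=5; with digits 1,2,3,5,6,7,8 already taken and all letters distinct, the only value for L is 9, so L=9.

Answer: E=6, I=7, K=2, L=9, M=3, P=8, T=1, X=5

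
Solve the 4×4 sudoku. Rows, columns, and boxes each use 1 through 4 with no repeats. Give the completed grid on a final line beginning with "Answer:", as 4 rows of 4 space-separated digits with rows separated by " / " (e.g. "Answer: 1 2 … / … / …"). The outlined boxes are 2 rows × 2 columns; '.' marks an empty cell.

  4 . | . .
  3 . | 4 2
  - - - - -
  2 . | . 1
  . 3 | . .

Step 1. [r1c3∈{1,3}] col 3 places 1 nowhere but r1c3. So r1c3=1.
Step 2. [r3c2∈{4}] r3c2's peers cover all but 4. So r3c2=4.
Step 3. [r1c2∈{2}] only 2 remains possible at r1c2, so r1c2=2.
Step 4. [r4c4∈{4}] r4c4 has the single candidate 4. So r4c4=4.
Step 5. [r4c3∈{2}] nothing but 2 survives at r4c3 ⇒ r4c3=2.
Step 6. [r1c4∈{3}] r1c4 is down to just 3, so r1c4=3.
Step 7. [r4c1∈{1}] r4c1 is down to just 1 ⇒ r4c1=1.
Step 8. [r3c3∈{3}] nothing but 3 survives at r3c3. So r3c3=3.
Step 9. [r2c2∈{1}] r2c2 has the single candidate 1. So r2c2=1.

Answer: 4 2 1 3 / 3 1 4 2 / 2 4 3 1 / 1 3 2 4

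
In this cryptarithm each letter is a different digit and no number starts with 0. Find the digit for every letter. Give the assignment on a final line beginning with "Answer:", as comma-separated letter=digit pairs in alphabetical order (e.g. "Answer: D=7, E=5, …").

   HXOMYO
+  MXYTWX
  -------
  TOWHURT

Step 1. [col 1: O + X ≡ T (mod 10)] several values work for O in column 1 (O + X ≡ T (mod 10), carry-in 0); try O=2 ⇒ O=2.
Step 2. [col 1: O + X ≡ T (mod 10)] X=9 is one option consistent with column 1 (O + X ≡ T (mod 10), carry-in 0) — take it, so X=9.
Step 3. [col 1: O + X ≡ T (mod 10)] in column 1 we have O+X≡T with carry-in 0; given O=2, X=9 and digits 2,9 already taken and all letters distinct, that pins T to 1, so T=1.
Step 4. [col 2: Y + W ≡ R (mod 10)] column 2 (Y + W ≡ R (mod 10), carry-in 1) doesn't pin Y yet; pick Y=4 and continue, so Y=4.
Step 5. [col 2: Y + W ≡ R (mod 10)] no forcing yet in column 2 (carry-in 1); R=3 is free and consistent — try it. So R=3.
Step 6. [col 2: Y + W ≡ R (mod 10)] from column 2 (Y=4, R=3, carry-in 1, digits 1,2,3,4,9 already taken and all letters distinct): W must equal 8. So W=8.
Step 7. [col 3: M + T ≡ U (mod 10)] column 3 reads M+T+carry(1)=U with T=1; with digits 1,2,3,4,8,9 already taken and all letters distinct, the only value for M is 5 ⇒ M=5.
Step 8. [col 3: M + T ≡ U (mod 10)] column 3: given M=5, T=1, carry-in 1, and digits 1,2,3,4,5,8,9 already taken and all letters distinct, M+T≡U (mod 10) forces U=7 ⇒ U=7.
Step 9. [col 4: O + Y ≡ H (mod 10)] column 4 reads O+Y+carry(0)=H with O=2, Y=4; with digits 1,2,3,4,5,7,8,9 already taken and all letters distinct, the only value for H is 6 ⇒ H=6.

Answer: H=6, M=5, O=2, R=3, T=1, U=7, W=8, X=9, Y=4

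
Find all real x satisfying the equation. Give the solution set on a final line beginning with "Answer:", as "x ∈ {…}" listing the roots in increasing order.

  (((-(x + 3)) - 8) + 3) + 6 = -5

Step 1. [(((-(x + 3)) - 8) + 3) + 6 = -5] +6 is outermost — subtract 6 both sides. So sub: ((-(x + 3)) - 8) + 3 = -11.
Step 2. [((-(x + 3)) - 8) + 3 = -11] 3 comes off first (subtract 3) ⇒ sub: (-(x + 3)) - 8 = -14.
Step 3. [(-(x + 3)) - 8 = -14] peel the -8: add 8 from each side, so sub: -(x + 3) = -6.
Step 4. [-(x + 3) = -6] flip signs both sides ⇒ neg: x + 3 = 6.
Step 5. [x + 3 = 6] +3 is outermost — subtract 3 both sides. So sub: x = 3.

Answer: x ∈ {3}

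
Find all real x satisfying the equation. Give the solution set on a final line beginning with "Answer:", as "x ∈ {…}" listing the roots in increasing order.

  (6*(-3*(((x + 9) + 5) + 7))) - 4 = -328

Step 1. [(6*(-3*(((x + 9) + 5) + 7))) - 4 = -328] peel the -4: add 4 from each side, so sub: 6*(-3*(((x + 9) + 5) + 7)) = -324.
Step 2. [6*(-3*(((x + 9) + 5) + 7)) = -324] 6 out front; divide by 6, so div: -3*(((x + 9) + 5) + 7) = -54.
Step 3. [-3*(((x + 9) + 5) + 7) = -54] LHS = -3·(…); ÷-3 both sides ⇒ div: ((x + 9) + 5) + 7 = 18.
Step 4. [((x + 9) + 5) + 7 = 18] +7 is outermost — subtract 7 both sides ⇒ sub: (x + 9) + 5 = 11.
Step 5. [(x + 9) + 5 = 11] the outer +5 inverts by subtracting 5, so sub: x + 9 = 6.
Step 6. [x + 9 = 6] the outer +9 inverts by subtracting 9, so sub: x = -3.

Answer: x ∈ {-3}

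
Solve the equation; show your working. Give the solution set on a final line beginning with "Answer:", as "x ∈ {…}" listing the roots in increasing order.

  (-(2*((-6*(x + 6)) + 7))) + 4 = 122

Step 1. [(-(2*((-6*(x + 6)) + 7))) + 4 = 122] the outer +4 inverts by subtracting 4. So sub: -(2*((-6*(x + 6)) + 7)) = 118.
Step 2. [-(2*((-6*(x + 6)) + 7)) = 118] leading − — multiply by −1 ⇒ neg: 2*((-6*(x + 6)) + 7) = -118.
Step 3. [2*((-6*(x + 6)) + 7) = -118] leading coefficient 2: divide by 2. So div: (-6*(x + 6)) + 7 = -59.
Step 4. [(-6*(x + 6)) + 7 = -59] subtract 7: x sits inside (… + 7), so sub: -6*(x + 6) = -66.
Step 5. [-6*(x + 6) = -66] -6 out front; divide by -6. So div: x + 6 = 11.
Step 6. [x + 6 = 11] subtract 6: x sits inside (… + 6), so sub: x = 5.

Answer: x ∈ {5}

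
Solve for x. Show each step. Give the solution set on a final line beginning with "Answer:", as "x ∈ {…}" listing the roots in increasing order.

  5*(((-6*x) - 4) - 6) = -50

Step 1. [5*(((-6*x) - 4) - 6) = -50] leading coefficient 5: divide by 5, so div: ((-6*x) - 4) - 6 = -10.
Step 2. [((-6*x) - 4) - 6 = -10] -6 is outermost — add 6 both sides, so sub: (-6*x) - 4 = -4.
Step 3. [(-6*x) - 4 = -4] -4 is outermost — add 4 both sides ⇒ sub: -6*x = 0.
Step 4. [-6*x = 0] divide by the outer -6 ⇒ div: x = 0.

Answer: x ∈ {0}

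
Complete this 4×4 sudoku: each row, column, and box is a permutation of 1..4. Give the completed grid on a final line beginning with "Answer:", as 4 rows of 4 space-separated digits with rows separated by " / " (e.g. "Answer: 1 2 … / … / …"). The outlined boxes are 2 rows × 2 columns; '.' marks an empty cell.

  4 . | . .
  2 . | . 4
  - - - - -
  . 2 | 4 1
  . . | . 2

Step 1. [r4c3∈{3}] r4c3 has the single candidate 3. So r4c3=3.
Step 2. [r2c3∈{1}] r2c3's peers cover all but 1. So r2c3=1.
Step 3. [r1c2∈{1,3}] 1 has one home in row 1: r1c2, so r1c2=1.
Step 4. [r3c1∈{3}] only 3 remains possible at r3c1 ⇒ r3c1=3.
Step 5. [r4c1∈{1}] only 1 remains possible at r4c1 ⇒ r4c1=1.
Step 6. [r1c4∈{3}] r1c4 is down to just 3 ⇒ r1c4=3.
Step 7. [r2c2∈{3}] r2c2 is down to just 3 ⇒ r2c2=3.
Step 8. [r1c3∈{2}] r1c3 is down to just 2. So r1c3=2.
Step 9. [r4c2∈{4}] r4c2 is down to just 4. So r4c2=4.

Answer: 4 1 2 3 / 2 3 1 4 / 3 2 4 1 / 1 4 3 2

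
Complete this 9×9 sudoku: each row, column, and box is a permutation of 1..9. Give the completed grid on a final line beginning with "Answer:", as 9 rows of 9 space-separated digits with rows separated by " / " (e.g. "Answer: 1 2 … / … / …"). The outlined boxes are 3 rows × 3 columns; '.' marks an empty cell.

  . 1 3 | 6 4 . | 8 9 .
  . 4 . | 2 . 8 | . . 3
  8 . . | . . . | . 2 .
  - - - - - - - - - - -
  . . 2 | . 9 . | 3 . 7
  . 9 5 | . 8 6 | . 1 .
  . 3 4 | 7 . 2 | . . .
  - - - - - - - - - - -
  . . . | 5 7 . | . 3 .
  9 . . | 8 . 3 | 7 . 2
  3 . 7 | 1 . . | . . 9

Step 1. [r8c8∈{4,5,6}] row 8 places 4 nowhere but r8c8, so r8c8=4.
Step 2. [r1c9∈{5}] nothing but 5 survives at r1c9, so r1c9=5.
Step 3. [r7c3∈{1,6,8}] col 3 places 8 nowhere but r7c3, so r7c3=8.
Step 4. [r3c2∈{5,6,7}] across col 2, 7 lands solely at r3c2, so r3c2=7.
Step 5. [r7c1∈{1,2,4,6}] r7c1 is the only open cell in col 1 admitting 4 ⇒ r7c1=4.
Step 6. [r9c8∈{5,6,8}] r9c8 is the only open cell in row 9 admitting 8 ⇒ r9c8=8.
Step 7. [r5c9∈{4}] r5c9's peers cover all but 4, so r5c9=4.
Step 8. [r3c5∈{1,3,5}] across col 5, 3 lands solely at r3c5, so r3c5=3.
Step 9. [r3c6∈{1,5,9}] row 3 places 5 nowhere but r3c6, so r3c6=5.
Step 10. [r8c5∈{6}] r8c5 is down to just 6 ⇒ r8c5=6.
Step 11. [r9c7∈{5,6}] 5 has one home in box 9: r9c7, so r9c7=5.
Step 12. [r4c6∈{1,4}] col 6 places 1 nowhere but r4c6, so r4c6=1.
Step 13. [r4c1∈{6}] nothing but 6 survives at r4c1, so r4c1=6.
Step 14. [r9c2∈{2,6}] r9c2 is the only open cell in row 9 admitting 6, so r9c2=6.
Step 15. [r3c7∈{1,4,6}] in row 3, 4 fits only at r3c7. So r3c7=4.
Step 16. [r3c9∈{1,6}] 1 has one home in row 3: r3c9. So r3c9=1.
Step 17. [r2c7∈{6}] nothing but 6 survives at r2c7 ⇒ r2c7=6.
Step 18. [r6c8∈{5,6}] 6 has one home in col 8: r6c8. So r6c8=6.
Step 19. [r3c3∈{6,9}] in row 3, 6 fits only at r3c3. So r3c3=6.
Step 20. [r6c1∈{1}] r6c1's peers cover all but 1 ⇒ r6c1=1.
Step 21. [r6c9∈{8}] only 8 remains possible at r6c9 ⇒ r6c9=8.
Step 22. [r5c7∈{2}] r5c7 is down to just 2, so r5c7=2.
Step 23. [r8c3∈{1}] r8c3's peers cover all but 1, so r8c3=1.
Step 24. [r5c4∈{3}] r5c4's peers cover all but 3, so r5c4=3.
Step 25. [r2c1∈{5}] r2c1 is down to just 5 ⇒ r2c1=5.
Step 26. [r7c7∈{1}] r7c7 is down to just 1, so r7c7=1.
Step 27. [r1c1∈{2}] r1c1 is down to just 2 ⇒ r1c1=2.
Step 28. [r8c2∈{5}] r8c2's peers cover all but 5. So r8c2=5.
Step 29. [r7c2∈{2}] r7c2's peers cover all but 2. So r7c2=2.
Step 30. [r2c5∈{1}] only 1 remains possible at r2c5 ⇒ r2c5=1.
Step 31. [r4c2∈{8}] r4c2's peers cover all but 8 ⇒ r4c2=8.
Step 32. [r4c4∈{4}] r4c4 has the single candidate 4. So r4c4=4.
Step 33. [r2c8∈{7}] r2c8's peers cover all but 7. So r2c8=7.
Step 34. [r2c3∈{9}] nothing but 9 survives at r2c3. So r2c3=9.
Step 35. [r6c7∈{9}] nothing but 9 survives at r6c7, so r6c7=9.
Step 36. [r4c8∈{5}] only 5 remains possible at r4c8. So r4c8=5.
Step 37. [r1c6∈{7}] r1c6's peers cover all but 7, so r1c6=7.
Step 38. [r9c6∈{4}] r9c6's peers cover all but 4 ⇒ r9c6=4.
Step 39. [r6c5∈{5}] r6c5 has the single candidate 5. So r6c5=5.
Step 40. [r7c6∈{9}] only 9 remains possible at r7c6, so r7c6=9.
Step 41. [r9c5∈{2}] nothing but 2 survives at r9c5, so r9c5=2.
Step 42. [r3c4∈{9}] only 9 remains possible at r3c4, so r3c4=9.
Step 43. [r7c9∈{6}] only 6 remains possible at r7c9 ⇒ r7c9=6.
Step 44. [r5c1∈{7}] r5c1's peers cover all but 7. So r5c1=7.

Answer: 2 1 3 6 4 7 8 9 5 / 5 4 9 2 1 8 6 7 3 / 8 7 6 9 3 5 4 2 1 / 6 8 2 4 9 1 3 5 7 / 7 9 5 3 8 6 2 1 4 / 1 3 4 7 5 2 9 6 8 / 4 2 8 5 7 9 1 3 6 / 9 5 1 8 6 3 7 4 2 / 3 6 7 1 2 4 5 8 9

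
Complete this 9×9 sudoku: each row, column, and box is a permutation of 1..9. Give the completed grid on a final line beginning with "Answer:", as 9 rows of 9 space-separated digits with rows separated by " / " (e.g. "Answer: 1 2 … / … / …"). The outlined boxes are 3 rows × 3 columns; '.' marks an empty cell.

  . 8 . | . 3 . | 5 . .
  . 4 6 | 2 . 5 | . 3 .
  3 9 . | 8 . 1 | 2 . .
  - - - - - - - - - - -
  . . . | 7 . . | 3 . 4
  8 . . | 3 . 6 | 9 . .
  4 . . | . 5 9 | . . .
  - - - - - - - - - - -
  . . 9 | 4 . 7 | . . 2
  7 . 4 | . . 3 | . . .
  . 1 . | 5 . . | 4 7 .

Step 1. [r6c4∈{1}] only 1 remains possible at r6c4 ⇒ r6c4=1.
Step 2. [r9c3∈{2,3,8}] across col 3, 8 lands solely at r9c3. So r9c3=8.
Step 3. [r2c1∈{1}] r2c1 has the single candidate 1, so r2c1=1.
Step 4. [r9c6∈{2}] only 2 remains possible at r9c6, so r9c6=2.
Step 5. [r9c1∈{6}] nothing but 6 survives at r9c1 ⇒ r9c1=6.
Step 6. [r8c2∈{2,5}] in row 8, 2 fits only at r8c2, so r8c2=2.
Step 7. [r9c5∈{9}] r9c5 is down to just 9 ⇒ r9c5=9.
Step 8. [r8c4∈{6}] r8c4's peers cover all but 6 ⇒ r8c4=6.
Step 9. [r2c9∈{7,8,9}] in row 2, 9 fits only at r2c9, so r2c9=9.
Step 10. [r3c5∈{4,6,7}] 6 has one home in col 5: r3c5. So r3c5=6.
Step 11. [r3c9∈{7}] nothing but 7 survives at r3c9 ⇒ r3c9=7.
Step 12. [r6c7∈{6,7,8}] r6c7 is the only open cell in col 7 admitting 7 ⇒ r6c7=7.
Step 13. [r8c8∈{1,5,8,9}] across row 8, 9 lands solely at r8c8, so r8c8=9.
Step 14. [r8c9∈{1,5,8}] across row 8, 5 lands solely at r8c9, so r8c9=5.
Step 15. [r5c9∈{1}] r5c9 has the single candidate 1 ⇒ r5c9=1.
Step 16. [r1c8∈{1,4,6}] row 1 places 1 nowhere but r1c8 ⇒ r1c8=1.
Step 17. [r7c7∈{1,6,8}] 6 has one home in col 7: r7c7. So r7c7=6.
Step 18. [r7c8∈{8}] only 8 remains possible at r7c8. So r7c8=8.
Step 19. [r5c2∈{5,7}] across col 2, 7 lands solely at r5c2, so r5c2=7.
Step 20. [r3c3∈{5}] r3c3's peers cover all but 5, so r3c3=5.
Step 21. [r5c3∈{2}] nothing but 2 survives at r5c3. So r5c3=2.
Step 22. [r7c1∈{5}] only 5 remains possible at r7c1, so r7c1=5.
Step 23. [r4c5∈{2,8}] col 5 places 2 nowhere but r4c5. So r4c5=2.
Step 24. [r4c2∈{5,6}] col 2 places 5 nowhere but r4c2 ⇒ r4c2=5.
Step 25. [r6c2∈{3,6}] in col 2, 6 fits only at r6c2, so r6c2=6.
Step 26. [r8c5∈{1,8}] r8c5 is the only open cell in row 8 admitting 8, so r8c5=8.
Step 27. [r1c1∈{2}] r1c1 has the single candidate 2, so r1c1=2.
Step 28. [r1c6∈{4}] nothing but 4 survives at r1c6, so r1c6=4.
Step 29. [r5c5∈{4}] r5c5's peers cover all but 4 ⇒ r5c5=4.
Step 30. [r4c6∈{8}] nothing but 8 survives at r4c6. So r4c6=8.
Step 31. [r1c3∈{7}] r1c3 is down to just 7, so r1c3=7.
Step 32. [r1c9∈{6}] r1c9 has the single candidate 6 ⇒ r1c9=6.
Step 33. [r4c1∈{9}] nothing but 9 survives at r4c1, so r4c1=9.
Step 34. [r4c3∈{1}] r4c3's peers cover all but 1 ⇒ r4c3=1.
Step 35. [r7c5∈{1}] only 1 remains possible at r7c5. So r7c5=1.
Step 36. [r1c4∈{9}] r1c4 has the single candidate 9, so r1c4=9.
Step 37. [r7c2∈{3}] r7c2 is down to just 3. So r7c2=3.
Step 38. [r5c8∈{5}] r5c8 has the single candidate 5, so r5c8=5.
Step 39. [r2c5∈{7}] r2c5's peers cover all but 7 ⇒ r2c5=7.
Step 40. [r3c8∈{4}] nothing but 4 survives at r3c8. So r3c8=4.
Step 41. [r8c7∈{1}] r8c7 has the single candidate 1. So r8c7=1.
Step 42. [r4c8∈{6}] r4c8's peers cover all but 6, so r4c8=6.
Step 43. [r6c3∈{3}] r6c3's peers cover all but 3 ⇒ r6c3=3.
Step 44. [r9c9∈{3}] r9c9 is down to just 3, so r9c9=3.
Step 45. [r6c9∈{8}] r6c9 is down to just 8, so r6c9=8.
Step 46. [r6c8∈{2}] r6c8 has the single candidate 2, so r6c8=2.
Step 47. [r2c7∈{8}] only 8 remains possible at r2c7. So r2c7=8.

Answer: 2 8 7 9 3 4 5 1 6 / 1 4 6 2 7 5 8 3 9 / 3 9 5 8 6 1 2 4 7 / 9 5 1 7 2 8 3 6 4 / 8 7 2 3 4 6 9 5 1 / 4 6 3 1 5 9 7 2 8 / 5 3 9 4 1 7 6 8 2 / 7 2 4 6 8 3 1 9 5 / 6 1 8 5 9 2 4 7 3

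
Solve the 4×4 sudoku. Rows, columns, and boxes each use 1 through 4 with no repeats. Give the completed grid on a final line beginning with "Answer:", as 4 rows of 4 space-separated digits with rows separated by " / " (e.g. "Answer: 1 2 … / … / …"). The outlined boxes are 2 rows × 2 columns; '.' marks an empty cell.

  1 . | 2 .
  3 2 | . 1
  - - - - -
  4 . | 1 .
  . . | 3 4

Step 1. [r4c1∈{2}] only 2 remains possible at r4c1, so r4c1=2.
Step 2. [r1c2∈{4}] only 4 remains possible at r1c2. So r1c2=4.
Step 3. [r3c4∈{2}] only 2 remains possible at r3c4, so r3c4=2.
Step 4. [r2c3∈{4}] only 4 remains possible at r2c3, so r2c3=4.
Step 5. [r1c4∈{3}] r1c4 has the single candidate 3 ⇒ r1c4=3.
Step 6. [r4c2∈{1}] r4c2 has the single candidate 1, so r4c2=1.
Step 7. [r3c2∈{3}] r3c2 is down to just 3. So r3c2=3.

Answer: 1 4 2 3 / 3 2 4 1 / 4 3 1 2 / 2 1 3 4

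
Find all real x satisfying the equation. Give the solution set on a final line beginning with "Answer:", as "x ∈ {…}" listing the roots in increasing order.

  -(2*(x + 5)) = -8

Step 1. [-(2*(x + 5)) = -8] LHS negated; negate both sides. So neg: 2*(x + 5) = 8.
Step 2. [2*(x + 5) = 8] 2·(inner) — divide through by 2 ⇒ div: x + 5 = 4.
Step 3. [x + 5 = 4] the outer +5 inverts by subtracting 5 ⇒ sub: x = -1.

Answer: x ∈ {-1}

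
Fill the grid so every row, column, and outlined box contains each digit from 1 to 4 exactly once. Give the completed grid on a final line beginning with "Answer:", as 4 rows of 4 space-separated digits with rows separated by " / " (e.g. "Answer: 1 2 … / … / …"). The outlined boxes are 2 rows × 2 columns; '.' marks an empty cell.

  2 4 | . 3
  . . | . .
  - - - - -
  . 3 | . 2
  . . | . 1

Step 1. [r3c3∈{4}] only 4 remains possible at r3c3 ⇒ r3c3=4.
Step 2. [r2c2∈{1}] r2c2's peers cover all but 1 ⇒ r2c2=1.
Step 3. [r2c3∈{2}] r2c3's peers cover all but 2, so r2c3=2.
Step 4. [r2c1∈{3}] r2c1's peers cover all but 3. So r2c1=3.
Step 5. [r3c1∈{1}] only 1 remains possible at r3c1 ⇒ r3c1=1.
Step 6. [r4c2∈{2}] r4c2 has the single candidate 2. So r4c2=2.
Step 7. [r1c3∈{1}] r1c3 has the single candidate 1 ⇒ r1c3=1.
Step 8. [r2c4∈{4}] r2c4's peers cover all but 4. So r2c4=4.
Step 9. [r4c1∈{4}] r4c1 is down to just 4, so r4c1=4.
Step 10. [r4c3∈{3}] r4c3 has the single candidate 3, so r4c3=3.

Answer: 2 4 1 3 / 3 1 2 4 / 1 3 4 2 / 4 2 3 1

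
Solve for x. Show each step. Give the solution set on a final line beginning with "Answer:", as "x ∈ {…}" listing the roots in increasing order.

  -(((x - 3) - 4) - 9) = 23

Step 1. [-(((x - 3) - 4) - 9) = 23] LHS negated; negate both sides. So neg: ((x - 3) - 4) - 9 = -23.
Step 2. [((x - 3) - 4) - 9 = -23] -9 is outermost — add 9 both sides. So sub: (x - 3) - 4 = -14.
Step 3. [(x - 3) - 4 = -14] peel the -4: add 4 from each side. So sub: x - 3 = -10.
Step 4. [x - 3 = -10] 3 comes off first (add 3) ⇒ sub: x = -7.

Answer: x ∈ {-7}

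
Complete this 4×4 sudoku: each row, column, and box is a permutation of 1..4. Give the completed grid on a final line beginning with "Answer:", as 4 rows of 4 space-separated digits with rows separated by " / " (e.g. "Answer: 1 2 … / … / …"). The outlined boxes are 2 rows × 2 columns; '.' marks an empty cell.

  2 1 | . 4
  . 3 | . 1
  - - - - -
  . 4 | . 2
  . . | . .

Step 1. [r4c4∈{3}] r4c4's peers cover all but 3 ⇒ r4c4=3.
Step 2. [r4c1∈{1}] r4c1 is down to just 1, so r4c1=1.
Step 3. [r4c3∈{4}] r4c3's peers cover all but 4 ⇒ r4c3=4.
Step 4. [r2c3∈{2}] r2c3 has the single candidate 2 ⇒ r2c3=2.
Step 5. [r1c3∈{3}] nothing but 3 survives at r1c3. So r1c3=3.
Step 6. [r2c1∈{4}] nothing but 4 survives at r2c1, so r2c1=4.
Step 7. [r3c3∈{1}] r3c3 is down to just 1. So r3c3=1.
Step 8. [r3c1∈{3}] nothing but 3 survives at r3c1. So r3c1=3.
Step 9. [r4c2∈{2}] nothing but 2 survives at r4c2. So r4c2=2.

Answer: 2 1 3 4 / 4 3 2 1 / 3 4 1 2 / 1 2 4 3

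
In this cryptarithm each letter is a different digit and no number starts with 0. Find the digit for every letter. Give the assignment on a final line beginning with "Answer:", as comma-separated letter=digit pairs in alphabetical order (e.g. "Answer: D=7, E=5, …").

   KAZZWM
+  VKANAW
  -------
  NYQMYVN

Step 1. [col 1: M + W ≡ N (mod 10)] no forcing yet in column 1 (carry-in 0); M=4 is free and consistent — try it. So M=4.
Step 2. [col 1: M + W ≡ N (mod 10)] column 1 (M + W ≡ N (mod 10), carry-in 0) doesn't pin N yet; pick N=1 and continue. So N=1.
Step 3. [col 1: M + W ≡ N (mod 10)] from column 1 (M=4, N=1, carry-in 0, digits 1,4 already taken and all letters distinct): W must equal 7, so W=7.
Step 4. [col 2: W + A ≡ V (mod 10)] no forcing yet in column 2 (carry-in 1); A=5 is free and consistent — try it, so A=5.
Step 5. [col 2: W + A ≡ V (mod 10)] column 2: given W=7, A=5, carry-in 1, and digits 1,4,5,7 already taken and all letters distinct, W+A≡V (mod 10) forces V=3 ⇒ V=3.
Step 6. [col 3: Z + N ≡ Y (mod 10)] no forcing yet in column 3 (carry-in 1); Z=8 is free and consistent — try it, so Z=8.
Step 7. [col 3: Z + N ≡ Y (mod 10)] from column 3 (Z=8, N=1, carry-in 1, digits 1,3,4,5,7,8 already taken and all letters distinct): Y must equal 0, so Y=0.
Step 8. [col 5: A + K ≡ Q (mod 10)] column 5 reads A+K+carry(1)=Q with A=5; with digits 0,1,3,4,5,7,8 already taken and all letters distinct, the only value for Q is 2 ⇒ Q=2.
Step 9. [col 5: A + K ≡ Q (mod 10)] column 5 reads A+K+carry(1)=Q with A=5, Q=2; with digits 0,1,2,3,4,5,7,8 already taken and all letters distinct, the only value for K is 6. So K=6.

Answer: A=5, K=6, M=4, N=1, Q=2, V=3, W=7, Y=0, Z=8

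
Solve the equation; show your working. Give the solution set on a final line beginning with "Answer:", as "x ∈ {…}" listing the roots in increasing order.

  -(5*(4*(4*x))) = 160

Step 1. [-(5*(4*(4*x))) = 160] flip signs both sides. So neg: 5*(4*(4*x)) = -160.
Step 2. [5*(4*(4*x)) = -160] LHS = 5·(…); ÷5 both sides ⇒ div: 4*(4*x) = -32.
Step 3. [4*(4*x) = -32] leading coefficient 4: divide by 4 ⇒ div: 4*x = -8.
Step 4. [4*x = -8] 4 out front; divide by 4, so div: x = -2.

Answer: x ∈ {-2}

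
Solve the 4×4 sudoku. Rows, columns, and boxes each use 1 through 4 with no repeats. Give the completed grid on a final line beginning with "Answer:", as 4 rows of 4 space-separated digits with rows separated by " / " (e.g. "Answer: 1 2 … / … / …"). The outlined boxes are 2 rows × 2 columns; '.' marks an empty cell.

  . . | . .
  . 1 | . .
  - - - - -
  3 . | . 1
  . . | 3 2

Step 1. [r1c2∈{2,3,4}] col 2 places 3 nowhere but r1c2, so r1c2=3.
Step 2. [r1c4∈{4}] nothing but 4 survives at r1c4 ⇒ r1c4=4.
Step 3. [r2c1∈{2,4}] 4 has one home in row 2: r2c1 ⇒ r2c1=4.
Step 4. [r2c3∈{2}] r2c3 has the single candidate 2. So r2c3=2.
Step 5. [r3c2∈{2,4}] across row 3, 2 lands solely at r3c2 ⇒ r3c2=2.
Step 6. [r4c1∈{1}] r4c1's peers cover all but 1, so r4c1=1.
Step 7. [r3c3∈{4}] only 4 remains possible at r3c3, so r3c3=4.
Step 8. [r1c1∈{2}] only 2 remains possible at r1c1 ⇒ r1c1=2.
Step 9. [r2c4∈{3}] r2c4's peers cover all but 3. So r2c4=3.
Step 10. [r4c2∈{4}] nothing but 4 survives at r4c2 ⇒ r4c2=4.
Step 11. [r1c3∈{1}] r1c3's peers cover all but 1, so r1c3=1.

Answer: 2 3 1 4 / 4 1 2 3 / 3 2 4 1 / 1 4 3 2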